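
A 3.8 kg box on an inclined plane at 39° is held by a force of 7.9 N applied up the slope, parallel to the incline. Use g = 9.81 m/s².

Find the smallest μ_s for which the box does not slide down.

μ_s,min ≈ 0.537

N = m g cos θ = 28.97 N.
Friction must make up the shortfall along the incline: f = m g sin θ − P = 23.46 − 7.9 = 15.56 N.
At the threshold f = μ_s N, so μ_s,min = 15.56/28.97 = 0.537.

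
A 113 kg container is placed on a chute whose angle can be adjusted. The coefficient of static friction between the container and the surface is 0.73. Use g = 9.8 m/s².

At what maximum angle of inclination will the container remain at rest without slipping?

At the slip threshold, m g sin θ = μ_s · m g cos θ, so tan θ = μ_s.
θ_max = arctan(0.73) = 36.1°.

θ_max ≈ 36.1°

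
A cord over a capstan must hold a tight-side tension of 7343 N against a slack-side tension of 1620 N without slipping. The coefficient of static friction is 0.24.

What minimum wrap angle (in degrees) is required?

T₂/T₁ = e^{μβ} → β = ln(T₂/T₁)/μ.
β = ln(7343/1620)/0.24 = 1.511/0.24 = 6.297 rad.
In degrees: β = 6.297 × 180/π = 361°.

β_min ≈ 361°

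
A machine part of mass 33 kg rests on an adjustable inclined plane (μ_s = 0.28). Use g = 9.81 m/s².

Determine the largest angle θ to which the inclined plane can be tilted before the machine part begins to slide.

θ_max ≈ 15.6°

At the slip threshold, m g sin θ = μ_s · m g cos θ, so tan θ = μ_s.
θ_max = arctan(0.28) = 15.6°.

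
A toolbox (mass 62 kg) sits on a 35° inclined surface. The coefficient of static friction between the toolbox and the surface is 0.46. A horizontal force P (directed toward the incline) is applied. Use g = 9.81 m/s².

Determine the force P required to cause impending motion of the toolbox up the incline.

At impending motion up the slope, friction acts down-slope at its limit: f = μ_s N.
Perpendicular to the incline: N = m g cos θ + P sin θ.
Along the incline: P cos θ = m g sin θ + μ_s N = m g sin θ + μ_s (m g cos θ + P sin θ).
Solving, P (cos θ − μ_s sin θ) = m g (sin θ + μ_s cos θ), so P = 62×9.81×(sin 35° + 0.46 cos 35°)/(cos 35° − 0.46 sin 35°) = 608×0.9504/0.5553 = 1040 N.

P ≈ 1040 N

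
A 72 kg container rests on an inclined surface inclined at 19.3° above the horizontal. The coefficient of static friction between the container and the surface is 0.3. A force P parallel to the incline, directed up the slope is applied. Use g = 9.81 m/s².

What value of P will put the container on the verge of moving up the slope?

P ≈ 433 N

At impending motion up the slope, friction acts down-slope at its limit: f = μ_s N.
P is parallel to the surface, so N = m g cos θ = 667 N.
Along the incline: P = m g sin θ + μ_s N = 233 + 0.3×667 = 433 N.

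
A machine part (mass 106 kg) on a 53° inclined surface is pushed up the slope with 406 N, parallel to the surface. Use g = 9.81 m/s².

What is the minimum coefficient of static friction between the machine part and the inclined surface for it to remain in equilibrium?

μ_s,min ≈ 0.678

N = m g cos θ = 625.8 N.
Friction must make up the shortfall along the incline: f = m g sin θ − P = 830.5 − 406 = 424.5 N.
At the threshold f = μ_s N, so μ_s,min = 424.5/625.8 = 0.678.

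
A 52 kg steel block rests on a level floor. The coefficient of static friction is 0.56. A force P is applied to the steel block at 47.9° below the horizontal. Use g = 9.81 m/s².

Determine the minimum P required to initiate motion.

P ≈ 1120 N

N = m g + P sin α (the push presses the steel block into the level floor).
At impending slip, P cos α = μ_s N = μ_s (m g + P sin α).
Solving: P (cos α − μ_s sin α) = μ_s m g → P = 0.56×510/(cos 47.9° − 0.56 sin 47.9°) = 286/0.2549 = 1120 N.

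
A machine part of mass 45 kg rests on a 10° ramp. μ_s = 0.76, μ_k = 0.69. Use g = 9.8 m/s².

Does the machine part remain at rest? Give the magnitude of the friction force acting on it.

f ≈ 76.6 N

N = m g cos θ = 434 N.
Down-slope weight component: m g sin θ = 76.6 N.
μ_s N = 330 N.
76.6 ≤ 330 N, so it stays put; friction = 76.6 N.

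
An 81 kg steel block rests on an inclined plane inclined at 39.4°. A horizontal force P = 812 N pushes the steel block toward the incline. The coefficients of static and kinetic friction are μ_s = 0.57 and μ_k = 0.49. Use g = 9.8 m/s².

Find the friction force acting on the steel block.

f ≈ 124 N (down the incline)

Normal direction: N = m g cos θ + P sin θ = 1129 N.
Parallel to the incline: P cos θ − m g sin θ = 627.5 − 503.8 = 123.6 N; the friction needed to balance this is 123.6 N acting down the slope.
The limit of static friction is μ_s N = 643.4 N.
|f_req| = 123.6 ≤ 643.4 N → the steel block is in equilibrium; friction equals the required value.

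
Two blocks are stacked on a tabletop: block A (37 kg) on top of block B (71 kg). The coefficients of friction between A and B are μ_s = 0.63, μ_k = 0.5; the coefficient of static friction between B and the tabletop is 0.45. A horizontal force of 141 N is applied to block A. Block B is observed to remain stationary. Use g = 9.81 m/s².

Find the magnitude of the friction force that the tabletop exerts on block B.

f ≈ 141 N

Between the blocks, N₁ = m_A g = 363 N.
Maximum static friction on A from B: μ_s N₁ = 0.63×363 = 228.7 N.
Since P = 141 N ≤ 228.7 N, A does not slip on B; friction on A equals P = 141 N.
B experiences an equal 141 N forward from A (third law). B is in equilibrium, so the floor supplies f₂ = 141 N of static friction (limit μ_s(m_A+m_B)g = 476.8 N, not exceeded).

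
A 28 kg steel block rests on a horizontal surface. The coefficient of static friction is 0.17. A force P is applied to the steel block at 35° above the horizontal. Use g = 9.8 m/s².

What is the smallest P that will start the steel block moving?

P ≈ 50.9 N

N = m g − P sin α (the pull lifts the steel block).
At impending slip, P cos α = μ_s N = μ_s (m g − P sin α).
Solving: P (cos α + μ_s sin α) = μ_s m g → P = 0.17×274/(cos 35° + 0.17 sin 35°) = 46.6/0.9167 = 50.9 N.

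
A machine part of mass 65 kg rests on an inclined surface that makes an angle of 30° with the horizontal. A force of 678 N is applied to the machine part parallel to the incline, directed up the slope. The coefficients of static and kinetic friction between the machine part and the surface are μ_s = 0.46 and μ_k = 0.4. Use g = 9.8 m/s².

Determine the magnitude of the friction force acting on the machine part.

The normal reaction is N = m g cos θ = 551.7 N.
Parallel to the incline, ΣF = 0 gives f = m g sin θ − P = 318.5 − 678 = -359.5 N (up-slope positive).
Maximum static friction available: μ_s N = 0.46 × 551.7 = 253.8 N.
Since |-359.5| > 253.8 N, static friction cannot hold it; the machine part slides up the incline and kinetic friction applies: f = μ_k N = 0.4 × 551.7 = 221 N.

f ≈ 221 N (down the incline)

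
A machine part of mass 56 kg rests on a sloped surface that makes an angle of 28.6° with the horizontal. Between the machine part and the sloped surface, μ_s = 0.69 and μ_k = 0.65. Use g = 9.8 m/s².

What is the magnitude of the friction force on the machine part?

Normal force: N = m g cos θ = 56 × 9.8 × cos 28.6° = 481.8 N.
For equilibrium along the incline, friction must balance the weight component: f = m g sin θ = 262.7 N up the slope.
The static-friction ceiling is μ_s N = 0.69 × 481.8 = 332.5 N.
Since |262.7| ≤ 332.5 N, no slip — friction simply equals what equilibrium demands.

f ≈ 263 N (up the incline)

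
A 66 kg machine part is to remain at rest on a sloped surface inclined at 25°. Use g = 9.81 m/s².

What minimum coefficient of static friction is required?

μ_s,min ≈ 0.466

At the slip threshold m g sin θ = μ_s m g cos θ, so μ_s,min = tan θ.
μ_s,min = tan 25° = 0.466.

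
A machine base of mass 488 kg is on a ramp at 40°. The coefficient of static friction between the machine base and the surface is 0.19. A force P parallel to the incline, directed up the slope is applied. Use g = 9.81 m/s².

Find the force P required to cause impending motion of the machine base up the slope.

At impending motion up the slope, friction acts down-slope at its limit: f = μ_s N.
P is parallel to the surface, so N = m g cos θ = 3670 N.
Along the incline: P = m g sin θ + μ_s N = 3080 + 0.19×3670 = 3770 N.

P ≈ 3770 N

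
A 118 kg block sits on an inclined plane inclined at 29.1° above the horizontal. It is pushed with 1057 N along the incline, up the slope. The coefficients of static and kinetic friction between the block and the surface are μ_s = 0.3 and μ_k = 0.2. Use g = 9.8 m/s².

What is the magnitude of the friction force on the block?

The normal reaction is N = m g cos θ = 1010 N.
For equilibrium along the incline the friction force must supply f = m g sin θ − P = 562.4 − 1057 = -494.6 N (positive meaning up-slope).
The static-friction ceiling is μ_s N = 0.3 × 1010 = 303.1 N.
Since |-494.6| > 303.1 N, static friction cannot hold it; the block slides up the incline and kinetic friction applies: f = μ_k N = 0.2 × 1010 = 202 N.

f ≈ 202 N (down the incline)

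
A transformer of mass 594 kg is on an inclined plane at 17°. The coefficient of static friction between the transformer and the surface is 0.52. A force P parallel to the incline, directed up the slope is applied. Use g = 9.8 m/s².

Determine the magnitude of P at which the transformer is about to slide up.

At impending motion up the slope, friction acts down-slope at its limit: f = μ_s N.
P is parallel to the surface, so N = m g cos θ = 5570 N.
Along the incline: P = m g sin θ + μ_s N = 1700 + 0.52×5570 = 4600 N.

P ≈ 4600 N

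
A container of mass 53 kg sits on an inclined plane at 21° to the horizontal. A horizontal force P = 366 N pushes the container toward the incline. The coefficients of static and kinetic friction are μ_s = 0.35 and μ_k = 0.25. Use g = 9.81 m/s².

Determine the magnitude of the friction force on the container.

f ≈ 155 N (down the incline)

Normal direction: N = m g cos θ + P sin θ = 616.6 N.
Parallel to the incline: P cos θ − m g sin θ = 341.7 − 186.3 = 155.4 N; the friction needed to balance this is 155.4 N acting down the slope.
Maximum static friction: μ_s N = 0.35 × 616.6 = 215.8 N.
Since 155.4 N is within the 215.8 N limit, the container stays put and friction is exactly 155 N.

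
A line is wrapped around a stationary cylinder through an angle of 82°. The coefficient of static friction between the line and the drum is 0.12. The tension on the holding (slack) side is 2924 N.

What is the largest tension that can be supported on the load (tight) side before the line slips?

T_max ≈ 3470 N

At impending slip the capstan equation gives T₂/T₁ = e^{μβ} with β in radians.
β = 82° × π/180 = 1.431 rad.
e^{μβ} = e^{0.12×1.431} = 1.187.
T₂ = T₁ · e^{μβ} = 2924 × 1.187 = 3470 N.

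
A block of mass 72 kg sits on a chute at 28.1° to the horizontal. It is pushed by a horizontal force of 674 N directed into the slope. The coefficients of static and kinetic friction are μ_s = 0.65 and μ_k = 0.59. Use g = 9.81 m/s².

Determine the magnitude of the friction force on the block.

f ≈ 262 N (down the incline)

Normal direction: N = m g cos θ + P sin θ = 940.5 N.
Parallel to the incline: P cos θ − m g sin θ = 594.6 − 332.7 = 261.9 N; the friction needed to balance this is 261.9 N acting down the slope.
Maximum static friction: μ_s N = 0.65 × 940.5 = 611.3 N.
Since 261.9 N is within the 611.3 N limit, the block stays put and friction is exactly 262 N.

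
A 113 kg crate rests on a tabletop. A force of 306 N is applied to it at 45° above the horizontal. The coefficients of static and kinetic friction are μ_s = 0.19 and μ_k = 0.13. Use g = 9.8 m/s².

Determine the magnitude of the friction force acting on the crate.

The vertical component of P reduces the normal force: N = m g − P sin α = 1107 − 216.4 = 891 N.
The horizontal driving force is P cos α = 216.4 N, so equilibrium needs friction f = 216.4 N.
μ_s N = 0.19 × 891 = 169.3 N.
216.4 > 169.3 N → the crate slides; f = μ_k N = 0.13×891 = 116 N.

f ≈ 116 N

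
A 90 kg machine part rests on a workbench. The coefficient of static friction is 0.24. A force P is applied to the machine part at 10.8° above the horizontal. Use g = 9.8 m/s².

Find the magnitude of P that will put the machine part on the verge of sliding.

N = m g − P sin α (the pull lifts the machine part).
At impending slip, P cos α = μ_s N = μ_s (m g − P sin α).
Solving: P (cos α + μ_s sin α) = μ_s m g → P = 0.24×882/(cos 10.8° + 0.24 sin 10.8°) = 212/1.027 = 206 N.

P ≈ 206 N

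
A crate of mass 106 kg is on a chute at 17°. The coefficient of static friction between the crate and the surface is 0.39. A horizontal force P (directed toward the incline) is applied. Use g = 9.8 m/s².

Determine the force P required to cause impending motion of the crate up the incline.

P ≈ 821 N

At impending motion up the slope, friction acts down-slope at its limit: f = μ_s N.
Perpendicular to the incline: N = m g cos θ + P sin θ.
Along the incline: P cos θ = m g sin θ + μ_s N = m g sin θ + μ_s (m g cos θ + P sin θ).
Solving, P (cos θ − μ_s sin θ) = m g (sin θ + μ_s cos θ), so P = 106×9.8×(sin 17° + 0.39 cos 17°)/(cos 17° − 0.39 sin 17°) = 1040×0.6653/0.8423 = 821 N.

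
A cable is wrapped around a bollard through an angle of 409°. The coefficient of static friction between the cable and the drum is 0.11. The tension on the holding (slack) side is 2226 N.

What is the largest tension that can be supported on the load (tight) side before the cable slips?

T_max ≈ 4880 N

At impending slip the capstan equation gives T₂/T₁ = e^{μβ} with β in radians.
β = 409° × π/180 = 7.138 rad.
e^{μβ} = e^{0.11×7.138} = 2.193.
T₂ = T₁ · e^{μβ} = 2226 × 2.193 = 4880 N.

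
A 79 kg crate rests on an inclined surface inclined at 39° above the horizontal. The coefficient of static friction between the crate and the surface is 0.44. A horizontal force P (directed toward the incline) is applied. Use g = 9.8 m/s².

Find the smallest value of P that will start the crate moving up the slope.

P ≈ 1500 N

At impending motion up the slope, friction acts down-slope at its limit: f = μ_s N.
Perpendicular to the incline: N = m g cos θ + P sin θ.
Along the incline: P cos θ = m g sin θ + μ_s N = m g sin θ + μ_s (m g cos θ + P sin θ).
Solving, P (cos θ − μ_s sin θ) = m g (sin θ + μ_s cos θ), so P = 79×9.8×(sin 39° + 0.44 cos 39°)/(cos 39° − 0.44 sin 39°) = 774×0.9713/0.5002 = 1500 N.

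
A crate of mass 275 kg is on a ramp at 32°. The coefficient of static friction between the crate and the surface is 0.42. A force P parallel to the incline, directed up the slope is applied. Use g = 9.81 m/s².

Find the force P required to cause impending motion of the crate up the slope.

At impending motion up the slope, friction acts down-slope at its limit: f = μ_s N.
P is parallel to the surface, so N = m g cos θ = 2290 N.
Along the incline: P = m g sin θ + μ_s N = 1430 + 0.42×2290 = 2390 N.

P ≈ 2390 N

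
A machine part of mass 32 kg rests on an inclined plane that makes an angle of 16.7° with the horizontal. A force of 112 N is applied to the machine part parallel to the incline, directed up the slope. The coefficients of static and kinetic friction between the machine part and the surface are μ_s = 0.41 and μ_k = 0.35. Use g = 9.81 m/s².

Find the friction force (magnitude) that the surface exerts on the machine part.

Normal force: N = m g cos θ = 32 × 9.81 × cos 16.7° = 300.7 N.
The friction needed for equilibrium is m g sin θ − P = 90.21 − 112 = -21.79 N, measured positive up-slope.
Maximum static friction available: μ_s N = 0.41 × 300.7 = 123.3 N.
Since |-21.79| ≤ 123.3 N, static friction is sufficient; f equals the required value, not μ_s N.

f ≈ 21.8 N (down the incline)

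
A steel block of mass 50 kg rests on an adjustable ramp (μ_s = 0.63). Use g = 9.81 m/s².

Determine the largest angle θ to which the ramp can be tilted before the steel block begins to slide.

θ_max ≈ 32.2°

At the slip threshold, m g sin θ = μ_s · m g cos θ, so tan θ = μ_s.
θ_max = arctan(0.63) = 32.2°.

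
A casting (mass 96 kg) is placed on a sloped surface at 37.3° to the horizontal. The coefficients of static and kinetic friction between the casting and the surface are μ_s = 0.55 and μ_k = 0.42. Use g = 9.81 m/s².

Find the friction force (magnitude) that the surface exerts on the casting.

Perpendicular to the surface, N = m g cos θ = 96·9.81·cos 37.3° = 749.1 N.
For equilibrium along the incline, friction must balance the weight component: f = m g sin θ = 570.7 N up the slope.
Static friction can supply at most μ_s N = 412 N.
|570.7| exceeds 412 N, so the casting slips down-slope; friction is kinetic, f = μ_k N = 0.42×749.1 = 315 N.

f ≈ 315 N (up the incline)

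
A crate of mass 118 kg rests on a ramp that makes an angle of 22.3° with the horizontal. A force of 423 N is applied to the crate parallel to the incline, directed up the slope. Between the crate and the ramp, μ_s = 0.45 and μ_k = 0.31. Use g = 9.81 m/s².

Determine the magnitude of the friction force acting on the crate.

The normal reaction is N = m g cos θ = 1071 N.
The friction needed for equilibrium is m g sin θ − P = 439.3 − 423 = 16.25 N, measured positive up-slope.
The static-friction ceiling is μ_s N = 0.45 × 1071 = 482 N.
Since |16.25| ≤ 482 N, no slip — friction simply equals what equilibrium demands.

f ≈ 16.3 N (up the incline)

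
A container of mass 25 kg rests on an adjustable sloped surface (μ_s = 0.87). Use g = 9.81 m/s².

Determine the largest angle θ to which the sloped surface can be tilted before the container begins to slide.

θ_max ≈ 41°

At the slip threshold, m g sin θ = μ_s · m g cos θ, so tan θ = μ_s.
θ_max = arctan(0.87) = 41°.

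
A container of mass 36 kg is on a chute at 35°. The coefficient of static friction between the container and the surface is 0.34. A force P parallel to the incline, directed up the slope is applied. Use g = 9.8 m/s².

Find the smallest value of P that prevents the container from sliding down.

The container tends to slide down (tan θ > μ_s), so at the point of impending slip friction acts up-slope at its limit: f = μ_s N.
P is parallel to the surface, so N = m g cos θ = 289 N.
Along the incline: P + μ_s N = m g sin θ, so P = 202 − 0.34×289 = 104 N.

P_min ≈ 104 N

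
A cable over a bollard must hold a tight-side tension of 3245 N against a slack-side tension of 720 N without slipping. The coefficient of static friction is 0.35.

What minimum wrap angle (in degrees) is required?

β_min ≈ 246°

T₂/T₁ = e^{μβ} → β = ln(T₂/T₁)/μ.
β = ln(3245/720)/0.35 = 1.506/0.35 = 4.302 rad.
In degrees: β = 4.302 × 180/π = 246°.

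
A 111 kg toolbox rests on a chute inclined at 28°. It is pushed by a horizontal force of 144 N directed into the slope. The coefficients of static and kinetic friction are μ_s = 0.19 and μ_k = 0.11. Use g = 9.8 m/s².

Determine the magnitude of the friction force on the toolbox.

f ≈ 113 N (up the incline)

Normal direction: N = m g cos θ + P sin θ = 1028 N.
Parallel to the incline: P cos θ − m g sin θ = 127.1 − 510.7 = -383.5 N; the friction needed to balance this is 383.5 N acting up the slope.
Maximum static friction: μ_s N = 0.19 × 1028 = 195.3 N.
The required 383.5 N exceeds the static limit, so the toolbox slides down-slope and f = μ_k N = 0.11×1028 = 113 N.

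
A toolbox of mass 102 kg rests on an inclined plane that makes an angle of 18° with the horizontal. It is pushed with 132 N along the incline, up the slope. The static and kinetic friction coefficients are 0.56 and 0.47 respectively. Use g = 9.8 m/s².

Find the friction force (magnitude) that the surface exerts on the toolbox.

f ≈ 177 N (up the incline)

Normal force: N = m g cos θ = 102 × 9.8 × cos 18° = 950.7 N.
Parallel to the incline, ΣF = 0 gives f = m g sin θ − P = 308.9 − 132 = 176.9 N (up-slope positive).
Maximum static friction available: μ_s N = 0.56 × 950.7 = 532.4 N.
Since |176.9| ≤ 532.4 N, no slip — friction simply equals what equilibrium demands.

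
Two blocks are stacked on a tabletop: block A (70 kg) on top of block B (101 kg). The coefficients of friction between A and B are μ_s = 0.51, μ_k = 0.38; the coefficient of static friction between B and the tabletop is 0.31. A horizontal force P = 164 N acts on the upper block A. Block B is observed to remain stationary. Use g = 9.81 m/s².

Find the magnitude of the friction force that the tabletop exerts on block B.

The normal force B exerts on A is simply A's weight, N₁ = 686.7 N.
So the A–B interface can sustain at most μ_s N₁ = 350.2 N of static friction.
Since P = 164 N ≤ 350.2 N, A does not slip on B; friction on A equals P = 164 N.
B experiences an equal 164 N forward from A (third law). B is in equilibrium, so the floor supplies f₂ = 164 N of static friction (limit μ_s(m_A+m_B)g = 520 N, not exceeded).

f ≈ 164 N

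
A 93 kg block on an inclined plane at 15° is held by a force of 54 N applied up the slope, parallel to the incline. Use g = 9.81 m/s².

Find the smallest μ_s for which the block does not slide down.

N = m g cos θ = 881.2 N.
Friction must make up the shortfall along the incline: f = m g sin θ − P = 236.1 − 54 = 182.1 N.
At the threshold f = μ_s N, so μ_s,min = 182.1/881.2 = 0.207.

μ_s,min ≈ 0.207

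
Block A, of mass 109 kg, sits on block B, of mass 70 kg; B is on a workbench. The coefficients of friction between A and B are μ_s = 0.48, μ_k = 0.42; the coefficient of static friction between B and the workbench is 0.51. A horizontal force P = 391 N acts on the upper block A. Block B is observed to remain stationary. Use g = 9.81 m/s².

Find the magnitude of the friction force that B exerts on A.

The normal force B exerts on A is simply A's weight, N₁ = 1069 N.
Maximum static friction on A from B: μ_s N₁ = 0.48×1069 = 513.3 N.
P = 391 N is within that limit, so A and B move together (both at rest); the A–B friction is simply f₁ = P = 391 N.
B experiences an equal 391 N forward from A (third law). B is in equilibrium, so the floor supplies f₂ = 391 N of static friction (limit μ_s(m_A+m_B)g = 895.6 N, not exceeded).

f ≈ 391 N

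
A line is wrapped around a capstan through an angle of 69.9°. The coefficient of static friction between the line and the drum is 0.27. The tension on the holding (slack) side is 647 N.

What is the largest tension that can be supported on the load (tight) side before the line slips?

At impending slip the capstan equation gives T₂/T₁ = e^{μβ} with β in radians.
β = 69.9° × π/180 = 1.22 rad.
e^{μβ} = e^{0.27×1.22} = 1.39.
T₂ = T₁ · e^{μβ} = 647 × 1.39 = 899 N.

T_max ≈ 899 N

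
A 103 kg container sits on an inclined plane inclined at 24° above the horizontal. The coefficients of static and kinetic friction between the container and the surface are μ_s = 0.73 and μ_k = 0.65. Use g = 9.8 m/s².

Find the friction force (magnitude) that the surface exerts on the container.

The normal reaction is N = m g cos θ = 922.1 N.
For equilibrium along the incline, friction must balance the weight component: f = m g sin θ = 410.6 N up the slope.
Maximum static friction available: μ_s N = 0.73 × 922.1 = 673.2 N.
Since |410.6| ≤ 673.2 N, static friction is sufficient; f equals the required value, not μ_s N.

f ≈ 411 N (up the incline)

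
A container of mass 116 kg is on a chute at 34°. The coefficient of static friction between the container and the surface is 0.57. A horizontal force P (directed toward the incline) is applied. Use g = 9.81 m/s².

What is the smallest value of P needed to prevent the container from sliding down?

The container tends to slide down (tan θ > μ_s), so at the point of impending slip friction acts up-slope at its limit: f = μ_s N.
Perpendicular to the incline: N = m g cos θ + P sin θ.
Along the incline: P cos θ + μ_s N = m g sin θ, i.e. P cos θ + μ_s (m g cos θ + P sin θ) = m g sin θ.
Solving, P (cos θ + μ_s sin θ) = m g (sin θ − μ_s cos θ), so P = 1140×0.08664/1.148 = 85.9 N.

P_min ≈ 85.9 N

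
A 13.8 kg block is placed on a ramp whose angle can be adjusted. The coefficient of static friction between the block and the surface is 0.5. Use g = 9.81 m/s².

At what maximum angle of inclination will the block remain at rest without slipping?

At the slip threshold, m g sin θ = μ_s · m g cos θ, so tan θ = μ_s.
θ_max = arctan(0.5) = 26.6°.

θ_max ≈ 26.6°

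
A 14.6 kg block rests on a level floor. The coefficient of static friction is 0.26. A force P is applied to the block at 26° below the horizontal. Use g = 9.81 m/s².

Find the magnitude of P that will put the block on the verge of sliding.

P ≈ 47.4 N

N = m g + P sin α (the push presses the block into the level floor).
At impending slip, P cos α = μ_s N = μ_s (m g + P sin α).
Solving: P (cos α − μ_s sin α) = μ_s m g → P = 0.26×143/(cos 26° − 0.26 sin 26°) = 37.2/0.7848 = 47.4 N.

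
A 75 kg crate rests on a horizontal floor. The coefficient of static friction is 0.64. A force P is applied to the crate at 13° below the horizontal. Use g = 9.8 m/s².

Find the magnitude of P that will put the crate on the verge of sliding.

N = m g + P sin α (the push presses the crate into the horizontal floor).
At impending slip, P cos α = μ_s N = μ_s (m g + P sin α).
Solving: P (cos α − μ_s sin α) = μ_s m g → P = 0.64×735/(cos 13° − 0.64 sin 13°) = 470/0.8304 = 566 N.

P ≈ 566 N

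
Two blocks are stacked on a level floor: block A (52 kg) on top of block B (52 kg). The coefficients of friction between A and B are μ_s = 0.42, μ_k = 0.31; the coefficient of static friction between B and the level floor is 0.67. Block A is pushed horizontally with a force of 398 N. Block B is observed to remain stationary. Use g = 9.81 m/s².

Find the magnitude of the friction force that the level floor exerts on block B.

Normal force at the A–B interface: N₁ = m_A g = 510.1 N.
So the A–B interface can sustain at most μ_s N₁ = 214.3 N of static friction.
P = 398 N exceeds that limit, so A slips over B and the interface friction becomes kinetic: f₁ = μ_k N₁ = 0.31×510.1 = 158 N.
B experiences an equal 158 N forward from A (third law). B is in equilibrium, so the floor supplies f₂ = 158 N of static friction (limit μ_s(m_A+m_B)g = 683.6 N, not exceeded).

f ≈ 158 N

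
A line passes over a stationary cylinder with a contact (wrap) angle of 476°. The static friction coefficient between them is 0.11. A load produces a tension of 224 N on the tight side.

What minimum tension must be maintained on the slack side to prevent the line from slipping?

T_min ≈ 89.8 N

Capstan equation at impending slip: T_tight/T_slack = e^{μβ}.
β = 476° = 8.308 rad; e^{μβ} = e^{0.11×8.308} = 2.494.
T_slack = T_tight / e^{μβ} = 224 / 2.494 = 89.8 N.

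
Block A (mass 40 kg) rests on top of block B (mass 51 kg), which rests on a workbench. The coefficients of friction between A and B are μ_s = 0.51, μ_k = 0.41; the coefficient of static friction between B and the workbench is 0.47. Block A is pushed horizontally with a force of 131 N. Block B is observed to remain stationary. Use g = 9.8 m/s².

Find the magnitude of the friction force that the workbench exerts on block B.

Between the blocks, N₁ = m_A g = 392 N.
Maximum static friction on A from B: μ_s N₁ = 0.51×392 = 199.9 N.
Since P = 131 N ≤ 199.9 N, A does not slip on B; friction on A equals P = 131 N.
By Newton's third law B feels 131 N forward from A. With B stationary, the floor's static friction on B balances it: f₂ = 131 N (well within μ_s(m_A+m_B)g = 419.1 N).

f ≈ 131 N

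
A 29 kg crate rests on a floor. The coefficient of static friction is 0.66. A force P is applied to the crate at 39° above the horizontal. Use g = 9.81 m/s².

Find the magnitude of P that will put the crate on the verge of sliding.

N = m g − P sin α (the pull lifts the crate).
At impending slip, P cos α = μ_s N = μ_s (m g − P sin α).
Solving: P (cos α + μ_s sin α) = μ_s m g → P = 0.66×284/(cos 39° + 0.66 sin 39°) = 188/1.192 = 157 N.

P ≈ 157 N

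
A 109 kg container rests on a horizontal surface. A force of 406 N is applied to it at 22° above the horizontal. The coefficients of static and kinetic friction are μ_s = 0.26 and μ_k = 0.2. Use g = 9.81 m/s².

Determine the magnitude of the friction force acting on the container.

N = m g − P sin α = 1069 − 406×sin 22° = 917.2 N.
Horizontally, friction must balance P cos α = 376.4 N.
μ_s N = 0.26 × 917.2 = 238.5 N.
376.4 > 238.5 N → the container slides; f = μ_k N = 0.2×917.2 = 183 N.

f ≈ 183 N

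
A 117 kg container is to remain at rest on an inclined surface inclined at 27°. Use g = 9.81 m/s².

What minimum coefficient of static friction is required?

At the slip threshold m g sin θ = μ_s m g cos θ, so μ_s,min = tan θ.
μ_s,min = tan 27° = 0.51.

μ_s,min ≈ 0.51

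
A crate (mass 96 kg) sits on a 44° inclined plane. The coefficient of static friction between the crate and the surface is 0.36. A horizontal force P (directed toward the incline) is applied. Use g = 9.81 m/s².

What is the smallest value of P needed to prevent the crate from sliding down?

P_min ≈ 423 N

The crate tends to slide down (tan θ > μ_s), so at the point of impending slip friction acts up-slope at its limit: f = μ_s N.
Perpendicular to the incline: N = m g cos θ + P sin θ.
Along the incline: P cos θ + μ_s N = m g sin θ, i.e. P cos θ + μ_s (m g cos θ + P sin θ) = m g sin θ.
Solving, P (cos θ + μ_s sin θ) = m g (sin θ − μ_s cos θ), so P = 942×0.4357/0.9694 = 423 N.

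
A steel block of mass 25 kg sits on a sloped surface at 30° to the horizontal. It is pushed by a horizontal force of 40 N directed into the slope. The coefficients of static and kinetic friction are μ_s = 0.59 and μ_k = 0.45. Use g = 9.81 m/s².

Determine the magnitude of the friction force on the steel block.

Normal direction: N = m g cos θ + P sin θ = 232.4 N.
Parallel to the incline: P cos θ − m g sin θ = 34.64 − 122.6 = -87.98 N; the friction needed to balance this is 87.98 N acting up the slope.
Maximum static friction: μ_s N = 0.59 × 232.4 = 137.1 N.
Since 87.98 N is within the 137.1 N limit, the steel block stays put and friction is exactly 88 N.

f ≈ 88 N (up the incline)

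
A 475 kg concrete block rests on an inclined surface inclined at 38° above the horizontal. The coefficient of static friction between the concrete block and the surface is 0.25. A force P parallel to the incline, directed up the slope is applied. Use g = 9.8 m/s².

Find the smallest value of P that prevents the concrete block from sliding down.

P_min ≈ 1950 N

The concrete block tends to slide down (tan θ > μ_s), so at the point of impending slip friction acts up-slope at its limit: f = μ_s N.
P is parallel to the surface, so N = m g cos θ = 3670 N.
Along the incline: P + μ_s N = m g sin θ, so P = 2870 − 0.25×3670 = 1950 N.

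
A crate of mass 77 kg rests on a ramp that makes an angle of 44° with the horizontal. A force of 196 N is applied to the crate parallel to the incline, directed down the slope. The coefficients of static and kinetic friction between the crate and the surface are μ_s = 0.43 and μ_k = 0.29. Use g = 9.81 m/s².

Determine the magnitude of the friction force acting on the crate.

f ≈ 158 N (up the incline)

Normal force: N = m g cos θ = 77 × 9.81 × cos 44° = 543.4 N.
The friction needed for equilibrium is m g sin θ + P = 524.7 + 196 = 720.7 N, measured positive up-slope.
Static friction can supply at most μ_s N = 233.6 N.
Since |720.7| > 233.6 N, static friction cannot hold it; the crate slides down the incline and kinetic friction applies: f = μ_k N = 0.29 × 543.4 = 158 N.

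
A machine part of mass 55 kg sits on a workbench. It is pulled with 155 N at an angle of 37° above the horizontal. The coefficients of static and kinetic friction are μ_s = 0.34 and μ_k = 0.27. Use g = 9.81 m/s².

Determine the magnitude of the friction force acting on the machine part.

f ≈ 124 N

The vertical component of P reduces the normal force: N = m g − P sin α = 539.6 − 93.28 = 446.3 N.
For equilibrium, f = P cos α = 155×cos 37° = 123.8 N.
The static-friction limit is μ_s N = 151.7 N.
123.8 ≤ 151.7 N → static; friction equals the required 124 N.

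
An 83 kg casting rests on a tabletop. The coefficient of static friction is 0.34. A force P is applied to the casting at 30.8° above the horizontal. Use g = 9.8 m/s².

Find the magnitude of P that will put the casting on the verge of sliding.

P ≈ 268 N

N = m g − P sin α (the pull lifts the casting).
At impending slip, P cos α = μ_s N = μ_s (m g − P sin α).
Solving: P (cos α + μ_s sin α) = μ_s m g → P = 0.34×813/(cos 30.8° + 0.34 sin 30.8°) = 277/1.033 = 268 N.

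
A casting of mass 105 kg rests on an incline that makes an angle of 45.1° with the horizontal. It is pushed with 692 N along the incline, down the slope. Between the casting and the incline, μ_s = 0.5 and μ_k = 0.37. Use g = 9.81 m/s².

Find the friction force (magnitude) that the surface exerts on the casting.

f ≈ 269 N (up the incline)

Perpendicular to the surface, N = m g cos θ = 105·9.81·cos 45.1° = 727.1 N.
Parallel to the incline, ΣF = 0 gives f = m g sin θ + P = 729.6 + 692 = 1422 N (up-slope positive).
Maximum static friction available: μ_s N = 0.5 × 727.1 = 363.5 N.
|1422| exceeds 363.5 N, so the casting slips down-slope; friction is kinetic, f = μ_k N = 0.37×727.1 = 269 N.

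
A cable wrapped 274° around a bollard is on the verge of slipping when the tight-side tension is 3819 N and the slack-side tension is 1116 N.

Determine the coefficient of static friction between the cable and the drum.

T₂/T₁ = e^{μβ} → μ = ln(T₂/T₁)/β.
β = 274° = 4.782 rad.
μ = ln(3819/1116)/4.782 = ln(3.422)/4.782 = 0.257.

μ ≈ 0.257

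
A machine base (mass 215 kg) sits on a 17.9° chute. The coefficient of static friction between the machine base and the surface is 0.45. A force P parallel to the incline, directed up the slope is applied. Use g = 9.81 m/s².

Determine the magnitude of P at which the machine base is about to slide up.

P ≈ 1550 N

At impending motion up the slope, friction acts down-slope at its limit: f = μ_s N.
P is parallel to the surface, so N = m g cos θ = 2010 N.
Along the incline: P = m g sin θ + μ_s N = 648 + 0.45×2010 = 1550 N.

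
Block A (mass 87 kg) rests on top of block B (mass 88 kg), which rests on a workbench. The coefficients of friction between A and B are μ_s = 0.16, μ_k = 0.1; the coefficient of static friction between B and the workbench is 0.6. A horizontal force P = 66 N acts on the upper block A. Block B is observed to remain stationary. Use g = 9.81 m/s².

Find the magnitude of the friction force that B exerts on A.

Normal force at the A–B interface: N₁ = m_A g = 853.5 N.
Maximum static friction on A from B: μ_s N₁ = 0.16×853.5 = 136.6 N.
P = 66 N is within that limit, so A and B move together (both at rest); the A–B friction is simply f₁ = P = 66 N.
B experiences an equal 66 N forward from A (third law). B is in equilibrium, so the floor supplies f₂ = 66 N of static friction (limit μ_s(m_A+m_B)g = 1030 N, not exceeded).

f ≈ 66 N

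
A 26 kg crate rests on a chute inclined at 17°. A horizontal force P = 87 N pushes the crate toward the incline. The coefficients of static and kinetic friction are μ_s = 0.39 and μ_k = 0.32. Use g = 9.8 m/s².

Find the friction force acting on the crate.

Normal direction: N = m g cos θ + P sin θ = 269.1 N.
Parallel to the incline: P cos θ − m g sin θ = 83.2 − 74.5 = 8.702 N; the friction needed to balance this is 8.702 N acting down the slope.
The limit of static friction is μ_s N = 105 N.
|f_req| = 8.702 ≤ 105 N → the crate is in equilibrium; friction equals the required value.

f ≈ 8.7 N (down the incline)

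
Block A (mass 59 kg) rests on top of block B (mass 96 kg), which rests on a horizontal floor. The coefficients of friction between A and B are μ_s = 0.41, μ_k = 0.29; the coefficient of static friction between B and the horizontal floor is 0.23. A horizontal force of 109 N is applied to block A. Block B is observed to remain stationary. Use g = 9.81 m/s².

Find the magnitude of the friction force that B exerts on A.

f ≈ 109 N

The normal force B exerts on A is simply A's weight, N₁ = 578.8 N.
Maximum static friction on A from B: μ_s N₁ = 0.41×578.8 = 237.3 N.
P = 109 N is within that limit, so A and B move together (both at rest); the A–B friction is simply f₁ = P = 109 N.
B experiences an equal 109 N forward from A (third law). B is in equilibrium, so the floor supplies f₂ = 109 N of static friction (limit μ_s(m_A+m_B)g = 349.7 N, not exceeded).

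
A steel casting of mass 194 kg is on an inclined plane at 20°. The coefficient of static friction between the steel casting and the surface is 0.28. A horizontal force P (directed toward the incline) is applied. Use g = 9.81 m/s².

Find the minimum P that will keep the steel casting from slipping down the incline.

The steel casting tends to slide down (tan θ > μ_s), so at the point of impending slip friction acts up-slope at its limit: f = μ_s N.
Perpendicular to the incline: N = m g cos θ + P sin θ.
Along the incline: P cos θ + μ_s N = m g sin θ, i.e. P cos θ + μ_s (m g cos θ + P sin θ) = m g sin θ.
Solving, P (cos θ + μ_s sin θ) = m g (sin θ − μ_s cos θ), so P = 1900×0.07891/1.035 = 145 N.

P_min ≈ 145 N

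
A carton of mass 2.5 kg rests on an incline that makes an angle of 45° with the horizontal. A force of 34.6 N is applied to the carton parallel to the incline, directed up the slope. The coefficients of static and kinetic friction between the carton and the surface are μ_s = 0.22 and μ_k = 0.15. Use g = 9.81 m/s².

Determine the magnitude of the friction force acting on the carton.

The normal reaction is N = m g cos θ = 17.34 N.
Parallel to the incline, ΣF = 0 gives f = m g sin θ − P = 17.34 − 34.6 = -17.26 N (up-slope positive).
The static-friction ceiling is μ_s N = 0.22 × 17.34 = 3.815 N.
|-17.26| exceeds 3.815 N, so the carton slips up-slope; friction is kinetic, f = μ_k N = 0.15×17.34 = 2.6 N.

f ≈ 2.6 N (down the incline)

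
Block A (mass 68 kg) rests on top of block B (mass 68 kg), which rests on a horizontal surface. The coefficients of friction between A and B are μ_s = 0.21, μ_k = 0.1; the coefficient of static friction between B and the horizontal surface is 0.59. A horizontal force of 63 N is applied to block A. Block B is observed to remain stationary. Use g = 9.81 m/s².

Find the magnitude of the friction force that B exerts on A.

Between the blocks, N₁ = m_A g = 667.1 N.
Maximum static friction on A from B: μ_s N₁ = 0.21×667.1 = 140.1 N.
P = 63 N is within that limit, so A and B move together (both at rest); the A–B friction is simply f₁ = P = 63 N.
By Newton's third law B feels 63 N forward from A. With B stationary, the floor's static friction on B balances it: f₂ = 63 N (well within μ_s(m_A+m_B)g = 787.2 N).

f ≈ 63 N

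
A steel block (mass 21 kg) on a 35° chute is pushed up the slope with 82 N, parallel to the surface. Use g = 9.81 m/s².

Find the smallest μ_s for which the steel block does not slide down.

N = m g cos θ = 168.8 N.
Friction must make up the shortfall along the incline: f = m g sin θ − P = 118.2 − 82 = 36.16 N.
At the threshold f = μ_s N, so μ_s,min = 36.16/168.8 = 0.214.

μ_s,min ≈ 0.214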